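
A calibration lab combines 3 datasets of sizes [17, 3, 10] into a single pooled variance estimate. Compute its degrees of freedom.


nu = sum_i (n_i - 1)
nu = ((17 - 1) + (3 - 1) + (10 - 1))
nu = 16 + 2 + 9
nu = 27

27


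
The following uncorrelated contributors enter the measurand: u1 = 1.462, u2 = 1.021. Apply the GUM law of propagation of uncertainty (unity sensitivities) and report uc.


uc = sqrt(1.462^2 + 1.021^2)
uc = sqrt(3.179885)
uc = 1.7832

1.7832


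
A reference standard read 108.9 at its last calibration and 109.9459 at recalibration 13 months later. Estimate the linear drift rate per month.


rate = (v2 - v1) / months
= (109.9459 - 108.9) / 13
= 1.0459 / 13
= 0.0805

0.0805


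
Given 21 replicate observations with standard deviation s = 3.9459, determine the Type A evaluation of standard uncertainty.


u_A = s / sqrt(n)
u_A = 3.9459 / sqrt(21)
u_A = 3.9459 / 4.5825757
u_A = 0.8611

0.8611


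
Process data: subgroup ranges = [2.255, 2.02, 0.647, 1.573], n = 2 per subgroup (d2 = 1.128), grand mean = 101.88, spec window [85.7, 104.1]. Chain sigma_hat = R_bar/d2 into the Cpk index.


R_bar = (2.255 + 2.02 + 0.647 + 1.573) / 4 = 1.62375
sigma = R_bar / d2 = 1.62375 / 1.128 = 1.4394947
Cp = (USL - LSL)/(6*sigma) = (104.1 - 85.7)/(6*1.4394947) = 2.1304
Cpu = (104.1 - 101.88)/(3*1.4394947) = 0.5141
Cpl = (101.88 - 85.7)/(3*1.4394947) = 3.7467
Cpk = min(Cpu, Cpl) = 0.5141

0.5141


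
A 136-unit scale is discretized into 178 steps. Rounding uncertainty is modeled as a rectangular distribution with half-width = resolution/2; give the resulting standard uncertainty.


resolution = range / divisions
resolution = 136 / 178 = 0.76404494
u_res = resolution / (2*sqrt(3))
u_res = 0.76404494 / 3.4641016
u_res = 0.2206

0.2206


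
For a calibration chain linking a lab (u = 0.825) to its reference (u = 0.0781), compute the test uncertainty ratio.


TUR = u_lab / u_ref
= 0.825 / 0.0781
= 10.5634

10.5634


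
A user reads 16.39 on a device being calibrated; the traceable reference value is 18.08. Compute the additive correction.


Correction = standard - reading
= 18.08 - 16.39
= 1.6900

1.6900


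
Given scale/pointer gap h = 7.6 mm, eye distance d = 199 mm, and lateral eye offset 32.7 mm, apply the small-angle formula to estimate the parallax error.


error = h * offset / d
= 7.6 * 32.7 / 199
= 1.2488

1.2488


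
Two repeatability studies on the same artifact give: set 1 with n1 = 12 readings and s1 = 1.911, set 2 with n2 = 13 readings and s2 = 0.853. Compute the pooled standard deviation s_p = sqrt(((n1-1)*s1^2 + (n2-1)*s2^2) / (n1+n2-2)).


s_p = sqrt(((n1-1)*s1^2 + (n2-1)*s2^2) / (n1+n2-2))
numerator = (12-1)*1.911^2 + (13-1)*0.853^2 = 40.171131 + 8.731308 = 48.902439
denominator = 12 + 13 - 2 = 23
s_p^2 = 48.902439 / 23 = 2.126193
s_p = sqrt(2.126193) = 1.4581

1.4581


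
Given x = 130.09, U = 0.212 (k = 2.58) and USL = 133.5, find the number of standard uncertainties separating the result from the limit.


u = U / k = 0.212 / 2.58 = 0.082170543
margin = |USL - x| = |133.5 - 130.09| = 3.41
z = margin / u = 3.41 / 0.082170543
z = 41.4991

41.4991


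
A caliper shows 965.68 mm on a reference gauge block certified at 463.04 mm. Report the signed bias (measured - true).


Systematic error = measured - true
= 965.68 - 463.04
= 502.6400

502.6400


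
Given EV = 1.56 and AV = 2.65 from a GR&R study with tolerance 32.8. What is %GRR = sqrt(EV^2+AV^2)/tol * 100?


GRR = sqrt(EV^2 + AV^2) = sqrt(1.56^2 + 2.65^2) = 3.0750772
%GRR = GRR / tol * 100 = 3.0750772 / 32.8 * 100
%GRR = 9.3752

9.3752


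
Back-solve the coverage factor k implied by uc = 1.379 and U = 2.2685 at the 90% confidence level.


k = U / uc
k = 2.2685 / 1.379
k = 1.645

1.645


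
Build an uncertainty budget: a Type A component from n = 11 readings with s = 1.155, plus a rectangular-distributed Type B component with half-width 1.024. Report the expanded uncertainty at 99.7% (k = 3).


u_A = s / sqrt(n) = 1.155 / sqrt(11) = 0.3482456
u_B = half_width / sqrt(3) = 1.024 / sqrt(3) = 0.59120668
uc = sqrt(u_A^2 + u_B^2) = sqrt(0.3482456^2 + 0.59120668^2) = 0.68614892
U = k * uc = 3 * 0.68614892
U = 2.0584

2.0584


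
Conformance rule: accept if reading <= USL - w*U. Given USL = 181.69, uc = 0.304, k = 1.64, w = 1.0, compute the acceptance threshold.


U = k * uc = 1.64 * 0.304 = 0.49856
guard band g = w * U = 1.0 * 0.49856 = 0.49856
AL = USL - g = 181.69 - 0.49856
AL = 181.1914

181.1914


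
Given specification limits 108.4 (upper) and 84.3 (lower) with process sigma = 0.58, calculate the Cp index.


Cp = (USL - LSL) / (6 * sigma)
= (108.4 - 84.3) / (6 * 0.58)
= 24.1000 / 3.4800
= 6.9253

6.9253


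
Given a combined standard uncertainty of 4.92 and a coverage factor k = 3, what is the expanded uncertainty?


U = k * uc
U = 3 * 4.92
U = 14.7600

14.7600


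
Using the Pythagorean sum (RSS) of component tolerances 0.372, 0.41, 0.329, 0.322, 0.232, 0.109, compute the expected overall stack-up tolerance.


RSS = sqrt(0.372^2 + 0.41^2 + 0.329^2 + 0.322^2 + 0.232^2 + 0.109^2)
= sqrt(0.584114)
= 0.7643

0.7643


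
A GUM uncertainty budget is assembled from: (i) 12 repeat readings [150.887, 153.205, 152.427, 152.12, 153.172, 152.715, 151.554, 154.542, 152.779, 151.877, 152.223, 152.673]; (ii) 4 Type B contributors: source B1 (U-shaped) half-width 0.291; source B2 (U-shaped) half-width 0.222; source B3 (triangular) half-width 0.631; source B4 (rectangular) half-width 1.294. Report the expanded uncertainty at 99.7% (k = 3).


mean = (150.887 + 153.205 + 152.427 + 152.12 + 153.172 + 152.715 + 151.554 + 154.542 + 152.779 + 151.877 + 152.223 + 152.673) / 12 = 152.5145
s = sqrt(sum((x - mean)^2)/(n-1)) = 0.92348731
u_A = s / sqrt(n) = 0.92348731 / sqrt(12) = 0.26658782
u_B1 = 0.291 / sqrt(2) = 0.20576807
u_B2 = 0.222 / sqrt(2) = 0.15697771
u_B3 = 0.631 / sqrt(6) = 0.25760467
u_B4 = 1.294 / sqrt(3) = 0.74709125
uc = sqrt(0.26658782^2 + 0.20576807^2 + 0.15697771^2 + 0.25760467^2 + 0.74709125^2) = 0.87324514
U = k * uc = 3 * 0.87324514
U = 2.6197

2.6197


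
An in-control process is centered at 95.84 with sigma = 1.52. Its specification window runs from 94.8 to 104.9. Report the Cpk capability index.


Cpu = (USL - mean) / (3*sigma) = (104.9 - 95.84) / (3*1.52) = 1.9868
Cpl = (mean - LSL) / (3*sigma) = (95.84 - 94.8) / (3*1.52) = 0.2281
Cpk = min(Cpu, Cpl) = 0.2281

0.2281


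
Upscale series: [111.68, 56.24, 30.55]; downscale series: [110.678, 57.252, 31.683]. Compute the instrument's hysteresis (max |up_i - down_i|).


|111.68 - 110.678| = 1.0020
|56.24 - 57.252| = 1.0120
|30.55 - 31.683| = 1.1330
hysteresis = max(diffs) = 1.1330

1.1330


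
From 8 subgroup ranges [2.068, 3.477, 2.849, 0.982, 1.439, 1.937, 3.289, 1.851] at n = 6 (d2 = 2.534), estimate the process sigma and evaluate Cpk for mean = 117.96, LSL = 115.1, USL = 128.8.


R_bar = (2.068 + 3.477 + 2.849 + 0.982 + 1.439 + 1.937 + 3.289 + 1.851) / 8 = 2.2365
sigma = R_bar / d2 = 2.2365 / 2.534 = 0.88259669
Cp = (USL - LSL)/(6*sigma) = (128.8 - 115.1)/(6*0.88259669) = 2.5871
Cpu = (128.8 - 117.96)/(3*0.88259669) = 4.0940
Cpl = (117.96 - 115.1)/(3*0.88259669) = 1.0801
Cpk = min(Cpu, Cpl) = 1.0801

1.0801


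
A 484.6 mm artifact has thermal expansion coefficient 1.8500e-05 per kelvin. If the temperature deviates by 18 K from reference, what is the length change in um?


dL = L * alpha * dT
= 484.6 * 1.8500e-05 * 18
= 0.1613718 mm
dL_um = 0.1613718 * 1000 = 161.3718 um

161.3718


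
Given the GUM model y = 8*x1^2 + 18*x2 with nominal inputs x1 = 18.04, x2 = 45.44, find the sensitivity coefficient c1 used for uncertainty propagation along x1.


y = 8*x1^2 + 18*x2
dy/dx1 = 2*8*x1
Evaluate at x1 = 18.04: c1 = 16 * 18.04
c1 = 288.6400

288.6400


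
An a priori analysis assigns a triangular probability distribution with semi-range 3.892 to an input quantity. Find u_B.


u_B = half_width / sqrt(6)
u_B = 3.892 / 2.4494897
u_B = 1.5889

1.5889


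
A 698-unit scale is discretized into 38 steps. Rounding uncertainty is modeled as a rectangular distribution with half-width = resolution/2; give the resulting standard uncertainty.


resolution = range / divisions
resolution = 698 / 38 = 18.368421
u_res = resolution / (2*sqrt(3))
u_res = 18.368421 / 3.4641016
u_res = 5.3025

5.3025


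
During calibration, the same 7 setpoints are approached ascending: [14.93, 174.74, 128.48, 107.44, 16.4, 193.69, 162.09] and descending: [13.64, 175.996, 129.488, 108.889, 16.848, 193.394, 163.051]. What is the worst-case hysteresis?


|14.93 - 13.64| = 1.2900
|174.74 - 175.996| = 1.2560
|128.48 - 129.488| = 1.0080
|107.44 - 108.889| = 1.4490
|16.4 - 16.848| = 0.4480
|193.69 - 193.394| = 0.2960
|162.09 - 163.051| = 0.9610
hysteresis = max(diffs) = 1.4490

1.4490


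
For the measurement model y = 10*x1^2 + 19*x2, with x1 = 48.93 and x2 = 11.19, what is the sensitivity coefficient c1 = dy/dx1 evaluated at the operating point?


y = 10*x1^2 + 19*x2
dy/dx1 = 2*10*x1
Evaluate at x1 = 48.93: c1 = 20 * 48.93
c1 = 978.6000

978.6000


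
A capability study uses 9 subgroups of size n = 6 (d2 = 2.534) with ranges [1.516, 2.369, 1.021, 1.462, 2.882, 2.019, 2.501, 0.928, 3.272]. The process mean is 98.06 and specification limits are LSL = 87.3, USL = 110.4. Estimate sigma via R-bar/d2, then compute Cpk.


R_bar = (1.516 + 2.369 + 1.021 + 1.462 + 2.882 + 2.019 + 2.501 + 0.928 + 3.272) / 9 = 1.9966667
sigma = R_bar / d2 = 1.9966667 / 2.534 = 0.78795055
Cp = (USL - LSL)/(6*sigma) = (110.4 - 87.3)/(6*0.78795055) = 4.8861
Cpu = (110.4 - 98.06)/(3*0.78795055) = 5.2203
Cpl = (98.06 - 87.3)/(3*0.78795055) = 4.5519
Cpk = min(Cpu, Cpl) = 4.5519

4.5519


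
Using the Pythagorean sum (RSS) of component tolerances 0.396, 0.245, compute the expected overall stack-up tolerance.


RSS = sqrt(0.396^2 + 0.245^2)
= sqrt(0.216841)
= 0.4657

0.4657


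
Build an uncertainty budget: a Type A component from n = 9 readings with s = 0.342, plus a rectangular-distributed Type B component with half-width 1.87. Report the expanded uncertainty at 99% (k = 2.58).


u_A = s / sqrt(n) = 0.342 / sqrt(9) = 0.114
u_B = half_width / sqrt(3) = 1.87 / sqrt(3) = 1.079645
uc = sqrt(u_A^2 + u_B^2) = sqrt(0.114^2 + 1.079645^2) = 1.085647
U = k * uc = 2.58 * 1.085647
U = 2.8010

2.8010


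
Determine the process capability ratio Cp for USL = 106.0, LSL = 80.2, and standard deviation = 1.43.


Cp = (USL - LSL) / (6 * sigma)
= (106.0 - 80.2) / (6 * 1.43)
= 25.8000 / 8.5800
= 3.0070

3.0070


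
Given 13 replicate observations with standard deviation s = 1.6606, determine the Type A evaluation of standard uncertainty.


u_A = s / sqrt(n)
u_A = 1.6606 / sqrt(13)
u_A = 1.6606 / 3.6055513
u_A = 0.4606

0.4606


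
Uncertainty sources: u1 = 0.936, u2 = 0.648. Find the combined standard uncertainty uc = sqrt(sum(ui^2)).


uc = sqrt(0.936^2 + 0.648^2)
uc = sqrt(1.296)
uc = 1.1384

1.1384


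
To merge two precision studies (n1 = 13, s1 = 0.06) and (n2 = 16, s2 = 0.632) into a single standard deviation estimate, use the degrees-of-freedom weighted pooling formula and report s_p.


s_p = sqrt(((n1-1)*s1^2 + (n2-1)*s2^2) / (n1+n2-2))
numerator = (13-1)*0.06^2 + (16-1)*0.632^2 = 0.0432 + 5.99136 = 6.03456
denominator = 13 + 16 - 2 = 27
s_p^2 = 6.03456 / 27 = 0.22350222
s_p = sqrt(0.22350222) = 0.4728

0.4728


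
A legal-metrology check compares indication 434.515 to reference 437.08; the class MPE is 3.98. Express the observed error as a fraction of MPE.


e = indication - reference = 434.515 - 437.08 = -2.5650
|e| = 2.5650
ratio = |e| / MPE = 2.5650 / 3.98
ratio = 0.6445

0.6445


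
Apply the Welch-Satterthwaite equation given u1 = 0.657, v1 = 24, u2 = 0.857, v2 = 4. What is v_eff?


uc = sqrt(u1^2 + u2^2) = sqrt(0.657^2 + 0.857^2) = 1.0798602
v_eff = uc^4 / (u1^4/v1 + u2^4/v2)
= 1.0798602^4 / (0.657^4/24 + 0.857^4/4)
= 1.3597847 / 0.1426172
v_eff = 9.5345

9.5345


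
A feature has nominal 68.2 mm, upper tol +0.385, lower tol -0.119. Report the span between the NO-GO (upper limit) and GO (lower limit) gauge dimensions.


GO = nominal - lower_tol (smallest hole = maximum material condition)
GO = 68.2 - 0.119 = 68.081
NO-GO = nominal + upper_tol (largest hole = least material condition)
NO-GO = 68.2 + 0.385 = 68.585
spread = NO-GO - GO = 68.585 - 68.081 = 0.5040

0.5040


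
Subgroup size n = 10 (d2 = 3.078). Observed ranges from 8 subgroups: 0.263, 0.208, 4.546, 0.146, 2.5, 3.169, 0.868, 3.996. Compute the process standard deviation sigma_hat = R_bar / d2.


R_bar = (0.263 + 0.208 + 4.546 + 0.146 + 2.5 + 3.169 + 0.868 + 3.996) / 8
R_bar = 15.696 / 8 = 1.962
sigma_hat = R_bar / d2 = 1.962 / 3.078 = 0.6374

0.6374


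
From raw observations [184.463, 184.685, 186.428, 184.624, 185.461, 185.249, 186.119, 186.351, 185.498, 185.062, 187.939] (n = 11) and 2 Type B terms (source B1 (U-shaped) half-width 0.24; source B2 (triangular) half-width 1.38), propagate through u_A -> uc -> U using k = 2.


mean = (184.463 + 184.685 + 186.428 + 184.624 + 185.461 + 185.249 + 186.119 + 186.351 + 185.498 + 185.062 + 187.939) / 11 = 185.6253636
s = sqrt(sum((x - mean)^2)/(n-1)) = 1.0250722
u_A = s / sqrt(n) = 1.0250722 / sqrt(11) = 0.3090709
u_B1 = 0.24 / sqrt(2) = 0.16970563
u_B2 = 1.38 / sqrt(6) = 0.56338264
uc = sqrt(0.3090709^2 + 0.16970563^2 + 0.56338264^2) = 0.66462382
U = k * uc = 2 * 0.66462382
U = 1.3292

1.3292


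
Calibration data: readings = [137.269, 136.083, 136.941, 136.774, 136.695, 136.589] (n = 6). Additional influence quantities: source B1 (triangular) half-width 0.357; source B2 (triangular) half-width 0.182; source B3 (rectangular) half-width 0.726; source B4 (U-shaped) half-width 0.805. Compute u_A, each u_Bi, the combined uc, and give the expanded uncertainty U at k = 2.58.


mean = (137.269 + 136.083 + 136.941 + 136.774 + 136.695 + 136.589) / 6 = 136.7251667
s = sqrt(sum((x - mean)^2)/(n-1)) = 0.39409462
u_A = s / sqrt(n) = 0.39409462 / sqrt(6) = 0.16088845
u_B1 = 0.357 / sqrt(6) = 0.14574464
u_B2 = 0.182 / sqrt(6) = 0.074301189
u_B3 = 0.726 / sqrt(3) = 0.4191563
u_B4 = 0.805 / sqrt(2) = 0.56922096
uc = sqrt(0.16088845^2 + 0.14574464^2 + 0.074301189^2 + 0.4191563^2 + 0.56922096^2) = 0.74320372
U = k * uc = 2.58 * 0.74320372
U = 1.9175

1.9175


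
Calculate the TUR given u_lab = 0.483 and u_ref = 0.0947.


TUR = u_lab / u_ref
= 0.483 / 0.0947
= 5.1003

5.1003


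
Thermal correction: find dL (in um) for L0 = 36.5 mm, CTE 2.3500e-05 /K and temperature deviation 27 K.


dL = L * alpha * dT
= 36.5 * 2.3500e-05 * 27
= 0.0231592 mm
dL_um = 0.0231592 * 1000 = 23.1592 um

23.1592


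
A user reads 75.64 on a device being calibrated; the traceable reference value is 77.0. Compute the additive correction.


Correction = standard - reading
= 77.0 - 75.64
= 1.3600

1.3600


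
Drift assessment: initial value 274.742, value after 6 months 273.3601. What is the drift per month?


rate = (v2 - v1) / months
= (273.3601 - 274.742) / 6
= -1.3819 / 6
= -0.2303

-0.2303


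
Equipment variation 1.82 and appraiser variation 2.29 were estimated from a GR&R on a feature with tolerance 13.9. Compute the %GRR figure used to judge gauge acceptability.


GRR = sqrt(EV^2 + AV^2) = sqrt(1.82^2 + 2.29^2) = 2.9251496
%GRR = GRR / tol * 100 = 2.9251496 / 13.9 * 100
%GRR = 21.0442

21.0442


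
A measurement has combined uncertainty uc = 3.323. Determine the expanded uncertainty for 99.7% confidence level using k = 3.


U = k * uc
U = 3 * 3.323
U = 9.9690

9.9690


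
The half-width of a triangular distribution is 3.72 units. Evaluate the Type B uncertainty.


u_B = half_width / sqrt(6)
u_B = 3.72 / 2.4494897
u_B = 1.5187

1.5187


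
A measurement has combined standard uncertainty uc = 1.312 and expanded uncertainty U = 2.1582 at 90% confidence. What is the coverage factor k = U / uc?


k = U / uc
k = 2.1582 / 1.312
k = 1.645

1.645


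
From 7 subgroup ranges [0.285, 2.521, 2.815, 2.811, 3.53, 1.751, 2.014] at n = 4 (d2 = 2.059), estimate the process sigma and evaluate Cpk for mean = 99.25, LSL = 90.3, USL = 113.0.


R_bar = (0.285 + 2.521 + 2.815 + 2.811 + 3.53 + 1.751 + 2.014) / 7 = 2.2467143
sigma = R_bar / d2 = 2.2467143 / 2.059 = 1.0911677
Cp = (USL - LSL)/(6*sigma) = (113.0 - 90.3)/(6*1.0911677) = 3.4672
Cpu = (113.0 - 99.25)/(3*1.0911677) = 4.2004
Cpl = (99.25 - 90.3)/(3*1.0911677) = 2.7341
Cpk = min(Cpu, Cpl) = 2.7341

2.7341


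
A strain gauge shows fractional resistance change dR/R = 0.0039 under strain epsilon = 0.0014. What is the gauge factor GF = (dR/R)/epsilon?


GF = (dR/R) / epsilon
= 0.0039 / 0.0014
= 2.7857

2.7857


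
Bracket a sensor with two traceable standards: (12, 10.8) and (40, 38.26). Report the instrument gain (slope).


slope = (y2 - y1) / (x2 - x1)
= (38.26 - 10.8) / (40 - 12)
= 27.4600 / 28
= 0.9807

0.9807


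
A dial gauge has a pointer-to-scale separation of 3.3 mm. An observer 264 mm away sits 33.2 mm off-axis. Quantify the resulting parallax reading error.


error = h * offset / d
= 3.3 * 33.2 / 264
= 0.4150

0.4150


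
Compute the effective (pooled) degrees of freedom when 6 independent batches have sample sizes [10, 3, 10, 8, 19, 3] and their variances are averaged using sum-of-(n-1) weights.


nu = sum_i (n_i - 1)
nu = ((10 - 1) + (3 - 1) + (10 - 1) + (8 - 1) + (19 - 1) + (3 - 1))
nu = 9 + 2 + 9 + 7 + 18 + 2
nu = 47

47


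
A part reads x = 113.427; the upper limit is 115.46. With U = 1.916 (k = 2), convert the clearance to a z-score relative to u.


u = U / k = 1.916 / 2 = 0.958
margin = |USL - x| = |115.46 - 113.427| = 2.033
z = margin / u = 2.033 / 0.958
z = 2.1221

2.1221


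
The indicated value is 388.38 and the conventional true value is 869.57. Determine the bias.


Systematic error = measured - true
= 388.38 - 869.57
= -481.1900

-481.1900


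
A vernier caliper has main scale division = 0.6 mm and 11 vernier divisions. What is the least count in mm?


LC = MSD / n_div
= 0.6 / 11
= 0.0545

0.0545


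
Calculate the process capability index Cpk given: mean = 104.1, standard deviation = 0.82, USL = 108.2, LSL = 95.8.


Cpu = (USL - mean) / (3*sigma) = (108.2 - 104.1) / (3*0.82) = 1.6667
Cpl = (mean - LSL) / (3*sigma) = (104.1 - 95.8) / (3*0.82) = 3.3740
Cpk = min(Cpu, Cpl) = 1.6667

1.6667


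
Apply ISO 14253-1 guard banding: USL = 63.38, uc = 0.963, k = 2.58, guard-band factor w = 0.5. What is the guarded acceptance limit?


U = k * uc = 2.58 * 0.963 = 2.48454
guard band g = w * U = 0.5 * 2.48454 = 1.24227
AL = USL - g = 63.38 - 1.24227
AL = 62.1377

62.1377


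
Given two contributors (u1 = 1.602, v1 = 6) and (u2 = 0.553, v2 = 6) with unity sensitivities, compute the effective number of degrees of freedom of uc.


uc = sqrt(u1^2 + u2^2) = sqrt(1.602^2 + 0.553^2) = 1.6947605
v_eff = uc^4 / (u1^4/v1 + u2^4/v2)
= 1.6947605^4 / (1.602^4/6 + 0.553^4/6)
= 8.2496084 / 1.1133248
v_eff = 7.4099

7.4099


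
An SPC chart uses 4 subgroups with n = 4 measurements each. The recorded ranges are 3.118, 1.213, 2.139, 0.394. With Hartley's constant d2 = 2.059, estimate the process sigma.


R_bar = (3.118 + 1.213 + 2.139 + 0.394) / 4
R_bar = 6.864 / 4 = 1.716
sigma_hat = R_bar / d2 = 1.716 / 2.059 = 0.8334

0.8334


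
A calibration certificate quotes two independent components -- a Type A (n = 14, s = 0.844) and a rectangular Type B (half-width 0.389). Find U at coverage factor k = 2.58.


u_A = s / sqrt(n) = 0.844 / sqrt(14) = 0.22556849
u_B = half_width / sqrt(3) = 0.389 / sqrt(3) = 0.22458925
uc = sqrt(u_A^2 + u_B^2) = sqrt(0.22556849^2 + 0.22458925^2) = 0.31831034
U = k * uc = 2.58 * 0.31831034
U = 0.8212

0.8212


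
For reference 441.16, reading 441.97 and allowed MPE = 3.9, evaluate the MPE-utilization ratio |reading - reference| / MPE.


e = indication - reference = 441.97 - 441.16 = 0.8100
|e| = 0.8100
ratio = |e| / MPE = 0.8100 / 3.9
ratio = 0.2077

0.2077


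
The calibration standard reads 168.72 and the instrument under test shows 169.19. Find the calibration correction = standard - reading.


Correction = standard - reading
= 168.72 - 169.19
= -0.4700

-0.4700


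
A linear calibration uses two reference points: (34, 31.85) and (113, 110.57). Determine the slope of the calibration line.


slope = (y2 - y1) / (x2 - x1)
= (110.57 - 31.85) / (113 - 34)
= 78.7200 / 79
= 0.9965

0.9965


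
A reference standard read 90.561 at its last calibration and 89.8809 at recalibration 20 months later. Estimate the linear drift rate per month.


rate = (v2 - v1) / months
= (89.8809 - 90.561) / 20
= -0.6801 / 20
= -0.0340

-0.0340


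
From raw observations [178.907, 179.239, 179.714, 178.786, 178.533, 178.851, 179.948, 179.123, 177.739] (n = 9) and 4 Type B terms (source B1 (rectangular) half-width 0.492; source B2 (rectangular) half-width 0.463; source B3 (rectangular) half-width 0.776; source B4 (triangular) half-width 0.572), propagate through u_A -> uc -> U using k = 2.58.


mean = (178.907 + 179.239 + 179.714 + 178.786 + 178.533 + 178.851 + 179.948 + 179.123 + 177.739) / 9 = 178.9822222
s = sqrt(sum((x - mean)^2)/(n-1)) = 0.64834034
u_A = s / sqrt(n) = 0.64834034 / sqrt(9) = 0.21611345
u_B1 = 0.492 / sqrt(3) = 0.28405633
u_B2 = 0.463 / sqrt(3) = 0.26731317
u_B3 = 0.776 / sqrt(3) = 0.44802381
u_B4 = 0.572 / sqrt(6) = 0.23351802
uc = sqrt(0.21611345^2 + 0.28405633^2 + 0.26731317^2 + 0.44802381^2 + 0.23351802^2) = 0.6738734
U = k * uc = 2.58 * 0.6738734
U = 1.7386

1.7386


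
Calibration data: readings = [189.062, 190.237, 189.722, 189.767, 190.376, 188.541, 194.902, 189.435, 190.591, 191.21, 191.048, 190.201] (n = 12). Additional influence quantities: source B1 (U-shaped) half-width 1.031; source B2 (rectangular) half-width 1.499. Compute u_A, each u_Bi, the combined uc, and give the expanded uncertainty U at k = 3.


mean = (189.062 + 190.237 + 189.722 + 189.767 + 190.376 + 188.541 + 194.902 + 189.435 + 190.591 + 191.21 + 191.048 + 190.201) / 12 = 190.4243333
s = sqrt(sum((x - mean)^2)/(n-1)) = 1.6090046
u_A = s / sqrt(n) = 1.6090046 / sqrt(12) = 0.46447962
u_B1 = 1.031 / sqrt(2) = 0.72902709
u_B2 = 1.499 / sqrt(3) = 0.86544805
uc = sqrt(0.46447962^2 + 0.72902709^2 + 0.86544805^2) = 1.2232016
U = k * uc = 3 * 1.2232016
U = 3.6696

3.6696


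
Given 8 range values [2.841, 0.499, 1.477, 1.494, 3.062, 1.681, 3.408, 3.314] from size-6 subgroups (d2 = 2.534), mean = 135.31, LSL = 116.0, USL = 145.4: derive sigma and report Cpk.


R_bar = (2.841 + 0.499 + 1.477 + 1.494 + 3.062 + 1.681 + 3.408 + 3.314) / 8 = 2.222
sigma = R_bar / d2 = 2.222 / 2.534 = 0.87687451
Cp = (USL - LSL)/(6*sigma) = (145.4 - 116.0)/(6*0.87687451) = 5.5880
Cpu = (145.4 - 135.31)/(3*0.87687451) = 3.8356
Cpl = (135.31 - 116.0)/(3*0.87687451) = 7.3405
Cpk = min(Cpu, Cpl) = 3.8356

3.8356


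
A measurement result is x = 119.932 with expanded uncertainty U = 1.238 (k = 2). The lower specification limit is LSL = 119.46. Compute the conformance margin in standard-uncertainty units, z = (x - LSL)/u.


u = U / k = 1.238 / 2 = 0.619
margin = |LSL - x| = |119.46 - 119.932| = 0.472
z = margin / u = 0.472 / 0.619
z = 0.7625

0.7625


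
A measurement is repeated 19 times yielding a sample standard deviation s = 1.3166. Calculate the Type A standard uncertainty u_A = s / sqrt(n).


u_A = s / sqrt(n)
u_A = 1.3166 / sqrt(19)
u_A = 1.3166 / 4.3588989
u_A = 0.3020

0.3020


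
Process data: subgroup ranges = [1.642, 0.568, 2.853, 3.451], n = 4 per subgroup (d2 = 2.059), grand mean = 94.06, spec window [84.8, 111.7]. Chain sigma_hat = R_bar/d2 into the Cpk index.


R_bar = (1.642 + 0.568 + 2.853 + 3.451) / 4 = 2.1285
sigma = R_bar / d2 = 2.1285 / 2.059 = 1.0337542
Cp = (USL - LSL)/(6*sigma) = (111.7 - 84.8)/(6*1.0337542) = 4.3369
Cpu = (111.7 - 94.06)/(3*1.0337542) = 5.6880
Cpl = (94.06 - 84.8)/(3*1.0337542) = 2.9859
Cpk = min(Cpu, Cpl) = 2.9859

2.9859


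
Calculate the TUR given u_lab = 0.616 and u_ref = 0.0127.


TUR = u_lab / u_ref
= 0.616 / 0.0127
= 48.5039

48.5039


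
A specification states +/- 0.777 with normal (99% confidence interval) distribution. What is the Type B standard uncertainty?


u_B = half_width / 2.576
u_B = 0.777 / 2.576
u_B = 0.3016

0.3016


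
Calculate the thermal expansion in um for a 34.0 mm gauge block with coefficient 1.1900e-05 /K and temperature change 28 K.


dL = L * alpha * dT
= 34.0 * 1.1900e-05 * 28
= 0.0113288 mm
dL_um = 0.0113288 * 1000 = 11.3288 um

11.3288


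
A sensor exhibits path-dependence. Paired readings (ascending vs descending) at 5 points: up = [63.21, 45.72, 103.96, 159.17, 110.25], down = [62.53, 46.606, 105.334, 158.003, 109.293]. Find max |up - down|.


|63.21 - 62.53| = 0.6800
|45.72 - 46.606| = 0.8860
|103.96 - 105.334| = 1.3740
|159.17 - 158.003| = 1.1670
|110.25 - 109.293| = 0.9570
hysteresis = max(diffs) = 1.3740

1.3740


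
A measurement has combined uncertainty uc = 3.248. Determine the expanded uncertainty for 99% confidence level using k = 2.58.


U = k * uc
U = 2.58 * 3.248
U = 8.3798

8.3798


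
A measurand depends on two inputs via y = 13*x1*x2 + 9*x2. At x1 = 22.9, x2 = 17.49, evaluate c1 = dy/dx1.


y = 13*x1*x2 + 9*x2
dy/dx1 = 13*x2
Evaluate at x2 = 17.49: c1 = 13 * 17.49
c1 = 227.3700

227.3700


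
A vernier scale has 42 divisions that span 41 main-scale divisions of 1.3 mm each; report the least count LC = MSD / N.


LC = MSD / n_div
= 1.3 / 42
= 0.0310

0.0310


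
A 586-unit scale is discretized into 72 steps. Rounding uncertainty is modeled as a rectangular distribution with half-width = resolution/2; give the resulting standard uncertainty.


resolution = range / divisions
resolution = 586 / 72 = 8.1388889
u_res = resolution / (2*sqrt(3))
u_res = 8.1388889 / 3.4641016
u_res = 2.3495

2.3495


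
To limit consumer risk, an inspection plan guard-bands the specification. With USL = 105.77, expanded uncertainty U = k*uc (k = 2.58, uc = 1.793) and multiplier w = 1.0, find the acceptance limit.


U = k * uc = 2.58 * 1.793 = 4.62594
guard band g = w * U = 1.0 * 4.62594 = 4.62594
AL = USL - g = 105.77 - 4.62594
AL = 101.1441

101.1441


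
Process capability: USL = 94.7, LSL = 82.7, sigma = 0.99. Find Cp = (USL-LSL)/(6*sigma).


Cp = (USL - LSL) / (6 * sigma)
= (94.7 - 82.7) / (6 * 0.99)
= 12.0000 / 5.9400
= 2.0202

2.0202


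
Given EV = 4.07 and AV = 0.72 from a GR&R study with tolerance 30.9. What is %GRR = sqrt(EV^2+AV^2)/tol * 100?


GRR = sqrt(EV^2 + AV^2) = sqrt(4.07^2 + 0.72^2) = 4.1331949
%GRR = GRR / tol * 100 = 4.1331949 / 30.9 * 100
%GRR = 13.3760

13.3760


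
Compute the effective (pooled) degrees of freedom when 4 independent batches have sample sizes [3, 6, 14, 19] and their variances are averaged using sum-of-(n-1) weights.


nu = sum_i (n_i - 1)
nu = ((3 - 1) + (6 - 1) + (14 - 1) + (19 - 1))
nu = 2 + 5 + 13 + 18
nu = 38

38


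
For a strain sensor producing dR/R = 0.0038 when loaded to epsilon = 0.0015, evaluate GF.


GF = (dR/R) / epsilon
= 0.0038 / 0.0015
= 2.5333

2.5333


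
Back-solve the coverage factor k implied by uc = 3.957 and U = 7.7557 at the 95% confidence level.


k = U / uc
k = 7.7557 / 3.957
k = 1.96

1.96


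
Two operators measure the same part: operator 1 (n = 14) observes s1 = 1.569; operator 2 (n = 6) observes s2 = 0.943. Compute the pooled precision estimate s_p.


s_p = sqrt(((n1-1)*s1^2 + (n2-1)*s2^2) / (n1+n2-2))
numerator = (14-1)*1.569^2 + (6-1)*0.943^2 = 32.002893 + 4.446245 = 36.449138
denominator = 14 + 6 - 2 = 18
s_p^2 = 36.449138 / 18 = 2.0249521
s_p = sqrt(2.0249521) = 1.4230

1.4230


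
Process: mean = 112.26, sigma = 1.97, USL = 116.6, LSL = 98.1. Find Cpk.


Cpu = (USL - mean) / (3*sigma) = (116.6 - 112.26) / (3*1.97) = 0.7343
Cpl = (mean - LSL) / (3*sigma) = (112.26 - 98.1) / (3*1.97) = 2.3959
Cpk = min(Cpu, Cpl) = 0.7343

0.7343


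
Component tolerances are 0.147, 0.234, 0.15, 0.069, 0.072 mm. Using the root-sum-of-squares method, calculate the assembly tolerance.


RSS = sqrt(0.147^2 + 0.234^2 + 0.15^2 + 0.069^2 + 0.072^2)
= sqrt(0.10881)
= 0.3299

0.3299


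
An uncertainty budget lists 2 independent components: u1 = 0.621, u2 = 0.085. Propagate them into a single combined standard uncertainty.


uc = sqrt(0.621^2 + 0.085^2)
uc = sqrt(0.392866)
uc = 0.6268

0.6268


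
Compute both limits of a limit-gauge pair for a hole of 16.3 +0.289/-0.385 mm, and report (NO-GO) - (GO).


GO = nominal - lower_tol (smallest hole = maximum material condition)
GO = 16.3 - 0.385 = 15.915
NO-GO = nominal + upper_tol (largest hole = least material condition)
NO-GO = 16.3 + 0.289 = 16.589
spread = NO-GO - GO = 16.589 - 15.915 = 0.6740

0.6740


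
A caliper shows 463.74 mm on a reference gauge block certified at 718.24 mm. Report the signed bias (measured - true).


Systematic error = measured - true
= 463.74 - 718.24
= -254.5000

-254.5000


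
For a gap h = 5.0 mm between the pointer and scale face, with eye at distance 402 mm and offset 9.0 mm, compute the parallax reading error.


error = h * offset / d
= 5.0 * 9.0 / 402
= 0.1119

0.1119


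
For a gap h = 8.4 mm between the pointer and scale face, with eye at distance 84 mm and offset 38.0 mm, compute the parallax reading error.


error = h * offset / d
= 8.4 * 38.0 / 84
= 3.8000

3.8000


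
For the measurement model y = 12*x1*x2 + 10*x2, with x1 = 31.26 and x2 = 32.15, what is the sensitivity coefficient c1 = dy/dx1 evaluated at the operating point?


y = 12*x1*x2 + 10*x2
dy/dx1 = 12*x2
Evaluate at x2 = 32.15: c1 = 12 * 32.15
c1 = 385.8000

385.8000


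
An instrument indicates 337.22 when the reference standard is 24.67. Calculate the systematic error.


Systematic error = measured - true
= 337.22 - 24.67
= 312.5500

312.5500


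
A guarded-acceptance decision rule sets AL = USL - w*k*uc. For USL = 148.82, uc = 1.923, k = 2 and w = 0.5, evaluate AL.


U = k * uc = 2 * 1.923 = 3.846
guard band g = w * U = 0.5 * 3.846 = 1.923
AL = USL - g = 148.82 - 1.923
AL = 146.8970

146.8970


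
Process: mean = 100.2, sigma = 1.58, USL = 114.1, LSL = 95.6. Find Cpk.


Cpu = (USL - mean) / (3*sigma) = (114.1 - 100.2) / (3*1.58) = 2.9325
Cpl = (mean - LSL) / (3*sigma) = (100.2 - 95.6) / (3*1.58) = 0.9705
Cpk = min(Cpu, Cpl) = 0.9705

0.9705


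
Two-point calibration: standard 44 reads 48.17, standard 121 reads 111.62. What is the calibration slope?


slope = (y2 - y1) / (x2 - x1)
= (111.62 - 48.17) / (121 - 44)
= 63.4500 / 77
= 0.8240

0.8240


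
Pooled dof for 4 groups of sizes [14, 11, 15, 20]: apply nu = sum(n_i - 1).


nu = sum_i (n_i - 1)
nu = ((14 - 1) + (11 - 1) + (15 - 1) + (20 - 1))
nu = 13 + 10 + 14 + 19
nu = 56

56


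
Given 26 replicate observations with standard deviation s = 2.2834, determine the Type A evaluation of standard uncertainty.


u_A = s / sqrt(n)
u_A = 2.2834 / sqrt(26)
u_A = 2.2834 / 5.0990195
u_A = 0.4478

0.4478


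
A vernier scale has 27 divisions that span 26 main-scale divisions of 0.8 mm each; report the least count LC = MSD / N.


LC = MSD / n_div
= 0.8 / 27
= 0.0296

0.0296


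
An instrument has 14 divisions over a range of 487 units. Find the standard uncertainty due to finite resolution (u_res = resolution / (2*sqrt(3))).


resolution = range / divisions
resolution = 487 / 14 = 34.785714
u_res = resolution / (2*sqrt(3))
u_res = 34.785714 / 3.4641016
u_res = 10.0418

10.0418


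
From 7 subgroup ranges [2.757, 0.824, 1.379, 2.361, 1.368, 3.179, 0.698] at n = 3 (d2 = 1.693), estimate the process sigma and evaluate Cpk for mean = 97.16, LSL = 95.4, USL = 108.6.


R_bar = (2.757 + 0.824 + 1.379 + 2.361 + 1.368 + 3.179 + 0.698) / 7 = 1.7951429
sigma = R_bar / d2 = 1.7951429 / 1.693 = 1.0603325
Cp = (USL - LSL)/(6*sigma) = (108.6 - 95.4)/(6*1.0603325) = 2.0748
Cpu = (108.6 - 97.16)/(3*1.0603325) = 3.5964
Cpl = (97.16 - 95.4)/(3*1.0603325) = 0.5533
Cpk = min(Cpu, Cpl) = 0.5533

0.5533


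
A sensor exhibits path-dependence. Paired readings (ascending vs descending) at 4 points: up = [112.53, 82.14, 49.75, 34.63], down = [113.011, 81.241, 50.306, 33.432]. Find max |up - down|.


|112.53 - 113.011| = 0.4810
|82.14 - 81.241| = 0.8990
|49.75 - 50.306| = 0.5560
|34.63 - 33.432| = 1.1980
hysteresis = max(diffs) = 1.1980

1.1980


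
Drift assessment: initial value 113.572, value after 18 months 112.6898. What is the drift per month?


rate = (v2 - v1) / months
= (112.6898 - 113.572) / 18
= -0.8822 / 18
= -0.0490

-0.0490


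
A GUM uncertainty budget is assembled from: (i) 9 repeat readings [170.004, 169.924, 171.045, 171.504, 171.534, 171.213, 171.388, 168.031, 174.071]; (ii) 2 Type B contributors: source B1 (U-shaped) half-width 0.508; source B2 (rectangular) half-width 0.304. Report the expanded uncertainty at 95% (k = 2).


mean = (170.004 + 169.924 + 171.045 + 171.504 + 171.534 + 171.213 + 171.388 + 168.031 + 174.071) / 9 = 170.9682222
s = sqrt(sum((x - mean)^2)/(n-1)) = 1.6249544
u_A = s / sqrt(n) = 1.6249544 / sqrt(9) = 0.54165147
u_B1 = 0.508 / sqrt(2) = 0.35921024
u_B2 = 0.304 / sqrt(3) = 0.17551448
uc = sqrt(0.54165147^2 + 0.35921024^2 + 0.17551448^2) = 0.67321887
U = k * uc = 2 * 0.67321887
U = 1.3464

1.3464


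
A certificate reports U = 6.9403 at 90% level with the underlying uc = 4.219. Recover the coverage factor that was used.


k = U / uc
k = 6.9403 / 4.219
k = 1.645

1.645


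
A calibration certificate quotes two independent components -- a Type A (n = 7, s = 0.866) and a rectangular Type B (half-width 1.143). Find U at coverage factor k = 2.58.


u_A = s / sqrt(n) = 0.866 / sqrt(7) = 0.32731723
u_B = half_width / sqrt(3) = 1.143 / sqrt(3) = 0.65991136
uc = sqrt(u_A^2 + u_B^2) = sqrt(0.32731723^2 + 0.65991136^2) = 0.73662716
U = k * uc = 2.58 * 0.73662716
U = 1.9005

1.9005


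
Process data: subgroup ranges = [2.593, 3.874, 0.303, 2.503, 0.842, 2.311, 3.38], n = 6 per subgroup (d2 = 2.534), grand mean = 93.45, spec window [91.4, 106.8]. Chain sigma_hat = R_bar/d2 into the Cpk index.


R_bar = (2.593 + 3.874 + 0.303 + 2.503 + 0.842 + 2.311 + 3.38) / 7 = 2.258
sigma = R_bar / d2 = 2.258 / 2.534 = 0.89108129
Cp = (USL - LSL)/(6*sigma) = (106.8 - 91.4)/(6*0.89108129) = 2.8804
Cpu = (106.8 - 93.45)/(3*0.89108129) = 4.9939
Cpl = (93.45 - 91.4)/(3*0.89108129) = 0.7669
Cpk = min(Cpu, Cpl) = 0.7669

0.7669


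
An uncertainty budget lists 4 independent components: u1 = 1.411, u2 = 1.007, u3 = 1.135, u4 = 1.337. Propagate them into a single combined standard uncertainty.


uc = sqrt(1.411^2 + 1.007^2 + 1.135^2 + 1.337^2)
uc = sqrt(6.080764)
uc = 2.4659

2.4659


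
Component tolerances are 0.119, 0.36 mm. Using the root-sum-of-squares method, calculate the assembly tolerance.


RSS = sqrt(0.119^2 + 0.36^2)
= sqrt(0.143761)
= 0.3792

0.3792


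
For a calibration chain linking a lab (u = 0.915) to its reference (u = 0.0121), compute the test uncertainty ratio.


TUR = u_lab / u_ref
= 0.915 / 0.0121
= 75.6198

75.6198


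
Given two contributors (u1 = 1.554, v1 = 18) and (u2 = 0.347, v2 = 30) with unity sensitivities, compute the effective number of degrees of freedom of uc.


uc = sqrt(u1^2 + u2^2) = sqrt(1.554^2 + 0.347^2) = 1.5922704
v_eff = uc^4 / (u1^4/v1 + u2^4/v2)
= 1.5922704^4 / (1.554^4/18 + 0.347^4/30)
= 6.427873 / 0.32447324
v_eff = 19.8102

19.8102


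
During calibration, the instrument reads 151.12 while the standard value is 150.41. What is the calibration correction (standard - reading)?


Correction = standard - reading
= 150.41 - 151.12
= -0.7100

-0.7100


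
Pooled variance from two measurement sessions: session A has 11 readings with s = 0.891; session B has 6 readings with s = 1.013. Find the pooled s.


s_p = sqrt(((n1-1)*s1^2 + (n2-1)*s2^2) / (n1+n2-2))
numerator = (11-1)*0.891^2 + (6-1)*1.013^2 = 7.93881 + 5.130845 = 13.069655
denominator = 11 + 6 - 2 = 15
s_p^2 = 13.069655 / 15 = 0.87131033
s_p = sqrt(0.87131033) = 0.9334

0.9334


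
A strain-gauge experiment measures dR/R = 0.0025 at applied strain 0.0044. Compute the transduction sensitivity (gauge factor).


GF = (dR/R) / epsilon
= 0.0025 / 0.0044
= 0.5682

0.5682


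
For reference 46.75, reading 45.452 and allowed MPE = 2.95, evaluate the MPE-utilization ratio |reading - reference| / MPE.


e = indication - reference = 45.452 - 46.75 = -1.2980
|e| = 1.2980
ratio = |e| / MPE = 1.2980 / 2.95
ratio = 0.4400

0.4400


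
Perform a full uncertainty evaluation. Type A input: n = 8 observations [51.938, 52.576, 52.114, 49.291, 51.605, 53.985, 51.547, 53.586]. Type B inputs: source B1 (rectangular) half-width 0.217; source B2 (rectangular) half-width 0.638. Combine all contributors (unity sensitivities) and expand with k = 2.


mean = (51.938 + 52.576 + 52.114 + 49.291 + 51.605 + 53.985 + 51.547 + 53.586) / 8 = 52.08025
s = sqrt(sum((x - mean)^2)/(n-1)) = 1.4368931
u_A = s / sqrt(n) = 1.4368931 / sqrt(8) = 0.50801843
u_B1 = 0.217 / sqrt(3) = 0.12528501
u_B2 = 0.638 / sqrt(3) = 0.36834947
uc = sqrt(0.50801843^2 + 0.12528501^2 + 0.36834947^2) = 0.63989092
U = k * uc = 2 * 0.63989092
U = 1.2798

1.2798


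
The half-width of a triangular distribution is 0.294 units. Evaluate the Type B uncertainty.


u_B = half_width / sqrt(6)
u_B = 0.294 / 2.4494897
u_B = 0.1200

0.1200


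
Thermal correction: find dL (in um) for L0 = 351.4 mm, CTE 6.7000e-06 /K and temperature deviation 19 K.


dL = L * alpha * dT
= 351.4 * 6.7000e-06 * 19
= 0.0447332 mm
dL_um = 0.0447332 * 1000 = 44.7332 um

44.7332


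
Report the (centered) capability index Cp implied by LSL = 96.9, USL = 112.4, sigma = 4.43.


Cp = (USL - LSL) / (6 * sigma)
= (112.4 - 96.9) / (6 * 4.43)
= 15.5000 / 26.5800
= 0.5831

0.5831


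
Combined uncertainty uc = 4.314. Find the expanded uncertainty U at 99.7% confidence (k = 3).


U = k * uc
U = 3 * 4.314
U = 12.9420

12.9420


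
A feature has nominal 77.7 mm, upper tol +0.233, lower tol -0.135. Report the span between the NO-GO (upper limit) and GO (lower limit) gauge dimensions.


GO = nominal - lower_tol (smallest hole = maximum material condition)
GO = 77.7 - 0.135 = 77.565
NO-GO = nominal + upper_tol (largest hole = least material condition)
NO-GO = 77.7 + 0.233 = 77.933
spread = NO-GO - GO = 77.933 - 77.565 = 0.3680

0.3680


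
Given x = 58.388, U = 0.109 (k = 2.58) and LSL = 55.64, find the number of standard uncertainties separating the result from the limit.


u = U / k = 0.109 / 2.58 = 0.042248062
margin = |LSL - x| = |55.64 - 58.388| = 2.748
z = margin / u = 2.748 / 0.042248062
z = 65.0444

65.0444


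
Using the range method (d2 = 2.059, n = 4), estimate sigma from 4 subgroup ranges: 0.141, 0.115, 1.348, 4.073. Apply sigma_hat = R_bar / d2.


R_bar = (0.141 + 0.115 + 1.348 + 4.073) / 4
R_bar = 5.677 / 4 = 1.41925
sigma_hat = R_bar / d2 = 1.41925 / 2.059 = 0.6893

0.6893


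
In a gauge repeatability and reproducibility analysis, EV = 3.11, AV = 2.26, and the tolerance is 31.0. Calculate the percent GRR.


GRR = sqrt(EV^2 + AV^2) = sqrt(3.11^2 + 2.26^2) = 3.8444375
%GRR = GRR / tol * 100 = 3.8444375 / 31.0 * 100
%GRR = 12.4014

12.4014


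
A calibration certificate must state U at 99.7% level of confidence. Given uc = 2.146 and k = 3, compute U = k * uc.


U = k * uc
U = 3 * 2.146
U = 6.4380

6.4380


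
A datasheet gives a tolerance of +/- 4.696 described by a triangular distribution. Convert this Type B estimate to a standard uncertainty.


u_B = half_width / sqrt(6)
u_B = 4.696 / 2.4494897
u_B = 1.9171

1.9171


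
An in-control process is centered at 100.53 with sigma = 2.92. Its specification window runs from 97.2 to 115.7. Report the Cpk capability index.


Cpu = (USL - mean) / (3*sigma) = (115.7 - 100.53) / (3*2.92) = 1.7317
Cpl = (mean - LSL) / (3*sigma) = (100.53 - 97.2) / (3*2.92) = 0.3801
Cpk = min(Cpu, Cpl) = 0.3801

0.3801


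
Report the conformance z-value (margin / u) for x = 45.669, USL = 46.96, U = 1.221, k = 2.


u = U / k = 1.221 / 2 = 0.6105
margin = |USL - x| = |46.96 - 45.669| = 1.291
z = margin / u = 1.291 / 0.6105
z = 2.1147

2.1147
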